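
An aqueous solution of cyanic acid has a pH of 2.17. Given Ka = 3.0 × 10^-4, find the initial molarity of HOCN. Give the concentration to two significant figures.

C₀ = 1.6 × 10^-1 M

[H+] = 10^(-2.17) = 6.76 × 10^-3 M = x
Ka = x²/(C₀ − x) ⇒ C₀ = x + x²/Ka
C₀ = 6.76 × 10^-3 + (6.76 × 10^-3)²/(3.0 × 10^-4) = 1.59 × 10^-1 M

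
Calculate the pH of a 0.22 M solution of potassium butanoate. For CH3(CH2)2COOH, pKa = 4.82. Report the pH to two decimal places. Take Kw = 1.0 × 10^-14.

pH = 9.08

CH3(CH2)2COO- is the conjugate base of the weak acid CH3(CH2)2COOH.
Ka = 10^(−4.82) = 1.51 × 10^-5
Kb = Kw/Ka = 1.0×10^-14 / 1.51 × 10^-5 = 6.62 × 10^-10
Kb = x²/(0.22 − x) = 6.62 × 10^-10
Neglecting x in the denominator: x = √(6.62 × 10^-10 × 0.22) = 1.21 × 10^-5 M
Check: 0.0055% ionized — well under 5%, approximation valid.
pOH = −log(1.21 × 10^-5) = 4.92; pH = 14.00 − 4.92 = 9.08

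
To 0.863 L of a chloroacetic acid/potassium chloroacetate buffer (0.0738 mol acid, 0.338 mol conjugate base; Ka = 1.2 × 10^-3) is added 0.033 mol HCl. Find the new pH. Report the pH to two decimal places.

After neutralization: n(ClCH2COOH) = 0.107 mol, n(ClCH2COO-) = 0.305 mol.
pKa = −log(1.2 × 10^-3) = 2.921
pH = pKa + log(n_ClCH2COO-/n_ClCH2COOH) = 2.921 + log(0.305/0.107) = 2.921 + (+0.455)

pH = 3.38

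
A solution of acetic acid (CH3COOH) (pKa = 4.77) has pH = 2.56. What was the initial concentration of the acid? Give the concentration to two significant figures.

C₀ = 4.5 × 10^-1 M

[H+] = 10^(-2.56) = 2.75 × 10^-3 M = x
Ka = 10^(−4.77) = 1.70 × 10^-5
Ka = x²/(C₀ − x) ⇒ C₀ = x + x²/Ka
C₀ = 2.75 × 10^-3 + (2.75 × 10^-3)²/(1.70 × 10^-5) = 4.48 × 10^-1 M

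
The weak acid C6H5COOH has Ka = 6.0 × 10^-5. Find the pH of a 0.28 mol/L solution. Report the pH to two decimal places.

pH = 2.39

C6H5COOH ⇌ C6H5COO- + H+
Ka = [H+]²/(0.28 − [H+]) = 6.0 × 10^-5
Assume [H+] ≪ 0.28: [H+] ≈ √(6.0 × 10^-5 × 0.28) = 4.10 × 10^-3 M
([H+]/C₀ = 1.5% < 5%, so the approximation holds.)
pH = −log(4.10 × 10^-3) = 2.39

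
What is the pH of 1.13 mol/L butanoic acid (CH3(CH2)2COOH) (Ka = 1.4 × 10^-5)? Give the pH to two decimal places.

pH = 2.40

CH3(CH2)2COOH ⇌ CH3(CH2)2COO- + H+
Ka = [H+]²/(1.13 − [H+]) = 1.4 × 10^-5
Neglecting [H+] in the denominator: [H+] = √(1.4 × 10^-5 × 1.13) = 3.98 × 10^-3 M
Check: 0.35% ionized — well under 5%, approximation valid.
pH = −log[H+] = −log(3.98 × 10^-3) = 2.40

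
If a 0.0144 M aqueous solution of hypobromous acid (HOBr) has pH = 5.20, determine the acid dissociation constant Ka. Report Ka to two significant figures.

Ka = 2.8 × 10^-9

[H+] = 10^(-5.20) = 6.31 × 10^-6 M
At equilibrium [HA] = 0.0144 − 6.31 × 10^-6 = 1.44 × 10^-2 M
Ka = [H+][A-]/[HA] = (6.31 × 10^-6)² / 1.44 × 10^-2 = 2.8 × 10^-9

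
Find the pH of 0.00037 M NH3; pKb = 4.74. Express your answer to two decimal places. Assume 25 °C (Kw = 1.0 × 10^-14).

NH3 + H2O ⇌ NH4+ + OH-
Kb = 10^(−4.74) = 1.82 × 10^-5
Let x = [OH-] at equilibrium. Kb = x²/(0.00037 − x).
The 5% rule fails; solving x² + Kb·x − Kb·C₀ = 0 exactly:
x = [−1.82e-05 + √(1.82e-05² + 2.69e-08)]/2 = 7.35 × 10^-5 M
pOH = −log(7.35 × 10^-5) = 4.13; pH = 14.00 − 4.13 = 9.87

pH = 9.87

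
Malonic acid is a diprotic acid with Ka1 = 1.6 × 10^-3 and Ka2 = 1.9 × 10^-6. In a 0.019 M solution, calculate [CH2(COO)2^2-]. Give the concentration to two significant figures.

1.9 × 10^-6 M

First ionization gives [H+] ≈ [CH2(COOH)COO-] = 4.77 × 10^-3 M.
Second step: Ka2 = [H+][CH2(COO)2^2-]/[CH2(COOH)COO-] ≈ [CH2(COO)2^2-] (since [H+] ≈ [CH2(COOH)COO-]).
So [CH2(COO)2^2-] ≈ Ka2.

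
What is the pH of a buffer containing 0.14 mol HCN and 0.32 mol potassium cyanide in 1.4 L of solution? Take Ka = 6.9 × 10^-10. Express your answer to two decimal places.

pKa = −log(6.9 × 10^-10) = 9.161
pH = pKa + log([A⁻]/[HA]) = 9.161 + log(0.32/0.14)
pH = 9.161 + (+0.359) = 9.52

pH = 9.52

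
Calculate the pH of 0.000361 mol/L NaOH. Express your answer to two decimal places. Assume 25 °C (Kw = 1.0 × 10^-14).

pH = 10.56

NaOH is a strong base; [OH-] = 0.000361 M.
pOH = -log(0.000361) = 3.44
pH = 14.00 - 3.44 = 10.56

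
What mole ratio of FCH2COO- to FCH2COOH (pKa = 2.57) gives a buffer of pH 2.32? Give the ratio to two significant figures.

pH = pKa + log(r) ⇒ log(r) = 2.32 − 2.57 = -0.25
r = [FCH2COO-]/[FCH2COOH] = 10^(-0.25) = 0.562

ratio = 0.56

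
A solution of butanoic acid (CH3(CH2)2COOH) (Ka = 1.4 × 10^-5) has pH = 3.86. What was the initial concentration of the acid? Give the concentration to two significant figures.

[H+] = 10^(-3.86) = 1.38 × 10^-4 M = x
Ka = x²/(C₀ − x) ⇒ C₀ = x + x²/Ka
C₀ = 1.38 × 10^-4 + (1.38 × 10^-4)²/(1.4 × 10^-5) = 1.50 × 10^-3 M

C₀ = 1.5 × 10^-3 M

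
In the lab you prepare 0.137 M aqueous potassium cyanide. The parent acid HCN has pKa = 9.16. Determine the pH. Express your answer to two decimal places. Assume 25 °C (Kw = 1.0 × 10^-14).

pH = 11.15

CN- is the conjugate base of the weak acid HCN.
Ka = 10^(−9.16) = 6.92 × 10^-10
Kb = Kw/Ka = 1.0×10^-14 / 6.92 × 10^-10 = 1.45 × 10^-5
From the ICE table, Kb = [OH-]²/(0.137 − [OH-]) = 1.45 × 10^-5.
Since Kb ≪ C₀, [OH-] ≈ √(Kb·C₀) = 1.41 × 10^-3 M.
([OH-]/C₀ = 1% < 5%, so the approximation holds.)
pOH = 2.85, so pH = 14.00 − pOH = 11.15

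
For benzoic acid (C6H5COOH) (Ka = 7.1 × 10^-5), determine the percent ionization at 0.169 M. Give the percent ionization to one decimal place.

C6H5COOH ⇌ C6H5COO- + H+; let x = [H+] at equilibrium.
x ≈ √(Ka·C₀) = √(7.1 × 10^-5 × 0.169) = 3.46 × 10^-3 M
% ionization = x/C₀ × 100% = 3.46 × 10^-3/0.169 × 100% = 2.0%

2.0%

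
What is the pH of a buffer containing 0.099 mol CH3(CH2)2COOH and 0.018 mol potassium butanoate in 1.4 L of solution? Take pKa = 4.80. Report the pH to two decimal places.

pH = 4.06

Henderson–Hasselbalch: pH = pKa + log([CH3(CH2)2COO-]/[CH3(CH2)2COOH]) = 4.80 + log(0.018/0.099)
pH = 4.80 + (-0.740) = 4.06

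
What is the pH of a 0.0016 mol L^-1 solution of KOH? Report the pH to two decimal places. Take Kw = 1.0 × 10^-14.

pH = 11.20

KOH is a strong base; [OH-] = 0.0016 M.
pOH = -log(0.0016) = 2.80
pH = 14.00 - 2.80 = 11.20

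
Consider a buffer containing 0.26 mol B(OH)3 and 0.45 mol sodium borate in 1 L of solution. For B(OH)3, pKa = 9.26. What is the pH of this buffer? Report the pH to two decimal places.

pH = 9.50

pH = pKa + log([A⁻]/[HA]) = 9.26 + log(0.45/0.26)
pH = 9.26 + (+0.238) = 9.50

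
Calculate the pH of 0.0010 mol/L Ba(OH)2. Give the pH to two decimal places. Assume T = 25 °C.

Ba(OH)2 is a strong base (each formula unit releases 2 OH-); [OH-] = 0.002 M.
pOH = -log(0.002) = 2.70
pH = 14.00 - 2.70 = 11.30

pH = 11.30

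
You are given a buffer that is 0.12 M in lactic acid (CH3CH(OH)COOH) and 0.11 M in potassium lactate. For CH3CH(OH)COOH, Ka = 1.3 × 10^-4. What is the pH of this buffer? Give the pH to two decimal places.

pH = 3.85

pKa = −log(1.3 × 10^-4) = 3.886
Using pH = pKa + log([base]/[acid]) with [base]/[acid] = 0.11/0.12:
pH = 3.886 + (-0.038) = 3.85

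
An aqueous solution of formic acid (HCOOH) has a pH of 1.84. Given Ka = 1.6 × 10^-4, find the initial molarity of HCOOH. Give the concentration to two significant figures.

[H+] = 10^(-1.84) = 1.45 × 10^-2 M = x
Ka = x²/(C₀ − x) ⇒ C₀ = x + x²/Ka
C₀ = 1.45 × 10^-2 + (1.45 × 10^-2)²/(1.6 × 10^-4) = 1.33 M

C₀ = 1.3 M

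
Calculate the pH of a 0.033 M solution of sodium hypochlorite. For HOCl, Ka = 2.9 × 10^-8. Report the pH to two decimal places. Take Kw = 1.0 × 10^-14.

pH = 10.03

OCl- is the conjugate base of the weak acid HOCl.
Kb = Kw/Ka = 1.0×10^-14 / 2.9 × 10^-8 = 3.45 × 10^-7
Kb = [OH-]²/(0.033 − [OH-]) = 3.45 × 10^-7
Neglecting [OH-] in the denominator: [OH-] = √(3.45 × 10^-7 × 0.033) = 1.07 × 10^-4 M
pOH = 3.97, so pH = 14.00 − pOH = 10.03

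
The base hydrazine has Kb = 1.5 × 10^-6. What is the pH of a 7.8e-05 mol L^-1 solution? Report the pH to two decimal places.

N2H4 + H2O ⇌ N2H5+ + OH-
Kb = [OH-]²/(7.8e-05 − [OH-]) = 1.5 × 10^-6
Here C₀/Kb ≈ 52, so the small-[OH-] approximation fails. Use the quadratic:
[OH-] = [−1.5e-06 + √(1.5e-06² + 4.68e-10)]/2 = 1.01 × 10^-5 M
pOH = −log(1.01 × 10^-5) = 5.00; pH = 14.00 − 5.00 = 9.00

pH = 9.00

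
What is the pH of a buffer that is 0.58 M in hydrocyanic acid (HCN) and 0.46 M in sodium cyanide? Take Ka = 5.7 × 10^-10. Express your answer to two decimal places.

pH = 9.14

pKa = −log(5.7 × 10^-10) = 9.244
Using pH = pKa + log([base]/[acid]) with [base]/[acid] = 0.46/0.58:
pH = 9.244 + (-0.101) = 9.14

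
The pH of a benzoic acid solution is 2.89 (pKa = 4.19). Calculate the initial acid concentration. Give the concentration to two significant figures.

[H+] = 10^(-2.89) = 1.29 × 10^-3 M = x
Ka = 10^(−4.19) = 6.46 × 10^-5
Ka = x²/(C₀ − x) ⇒ C₀ = x + x²/Ka
C₀ = 1.29 × 10^-3 + (1.29 × 10^-3)²/(6.46 × 10^-5) = 2.71 × 10^-2 M

C₀ = 2.7 × 10^-2 M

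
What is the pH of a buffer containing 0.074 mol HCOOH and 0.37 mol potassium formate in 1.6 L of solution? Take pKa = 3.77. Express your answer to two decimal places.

pH = 4.47

Using pH = pKa + log([base]/[acid]) with [base]/[acid] = 0.37/0.074:
pH = 3.77 + (+0.699) = 4.47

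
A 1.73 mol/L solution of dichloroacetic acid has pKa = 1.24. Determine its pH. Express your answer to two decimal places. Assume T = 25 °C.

pH = 0.54

Cl2CHCOOH ⇌ Cl2CHCOO- + H+
Ka = 10^(−1.24) = 5.75 × 10^-2
Ka = [H+]²/(1.73 − [H+]) = 5.75 × 10^-2
Here C₀/Ka ≈ 30.1, so the small-[H+] approximation fails. Use the quadratic:
[H+] = [−0.0575 + √(0.0575² + 0.398)]/2 = 2.88 × 10^-1 M
pH = −log(2.88 × 10^-1) = 0.54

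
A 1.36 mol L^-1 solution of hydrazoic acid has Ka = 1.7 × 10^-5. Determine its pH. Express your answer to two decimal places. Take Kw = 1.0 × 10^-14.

pH = 2.32

HN3 ⇌ N3- + H+
Ka = [H+]²/(1.36 − [H+]) = 1.7 × 10^-5
Since Ka ≪ C₀, [H+] ≈ √(Ka·C₀) = 4.81 × 10^-3 M.
([H+]/C₀ = 0.35% < 5%, so the approximation holds.)
pH = −log[H+] = −log(4.81 × 10^-3) = 2.32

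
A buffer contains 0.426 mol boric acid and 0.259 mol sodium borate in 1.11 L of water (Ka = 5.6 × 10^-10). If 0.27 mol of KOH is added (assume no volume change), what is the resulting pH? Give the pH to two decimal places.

pH = 9.78

OH- converts B(OH)3 to B(OH)4-: B(OH)3 → 0.156 mol, B(OH)4- → 0.529 mol.
pKa = −log(5.6 × 10^-10) = 9.252
pH = pKa + log(n_B(OH)4-/n_B(OH)3) = 9.252 + log(0.529/0.156) = 9.252 + (+0.530)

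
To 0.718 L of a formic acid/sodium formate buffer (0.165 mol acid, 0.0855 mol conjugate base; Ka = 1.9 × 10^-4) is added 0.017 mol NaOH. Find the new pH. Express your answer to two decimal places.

pH = 3.56

After neutralization: n(HCOOH) = 0.148 mol, n(HCOO-) = 0.103 mol.
pKa = −log(1.9 × 10^-4) = 3.721
Henderson–Hasselbalch with mole ratio 0.103/0.148: pH = 3.721 + (-0.157)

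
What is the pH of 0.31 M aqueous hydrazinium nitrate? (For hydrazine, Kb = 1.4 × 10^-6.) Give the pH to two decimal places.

N2H5+ is the conjugate acid of the weak base N2H4.
Ka = Kw/Kb = 1.0×10^-14 / 1.4 × 10^-6 = 7.14 × 10^-9
From the ICE table, Ka = [H+]²/(0.31 − [H+]) = 7.14 × 10^-9.
Since Ka ≪ C₀, [H+] ≈ √(Ka·C₀) = 4.70 × 10^-5 M.
([H+]/C₀ = 0.015% < 5%, so the approximation holds.)
pH = −log(4.70 × 10^-5) = 4.33

pH = 4.33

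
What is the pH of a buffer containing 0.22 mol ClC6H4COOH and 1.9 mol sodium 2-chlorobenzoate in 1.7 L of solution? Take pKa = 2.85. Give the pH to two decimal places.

pH = 3.79

pH = pKa + log([A⁻]/[HA]) = 2.85 + log(1.9/0.22)
pH = 2.85 + (+0.936) = 3.79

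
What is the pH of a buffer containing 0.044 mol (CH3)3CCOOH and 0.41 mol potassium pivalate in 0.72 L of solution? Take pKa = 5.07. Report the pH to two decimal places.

pH = 6.04

Using pH = pKa + log([base]/[acid]) with [base]/[acid] = 0.41/0.044:
pH = 5.07 + (+0.969) = 6.04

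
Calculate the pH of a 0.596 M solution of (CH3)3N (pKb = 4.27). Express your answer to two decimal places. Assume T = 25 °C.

pH = 11.75

(CH3)3N + H2O ⇌ (CH3)3NH+ + OH-
Kb = 10^(−4.27) = 5.37 × 10^-5
Kb = [OH-]²/(0.596 − [OH-]) = 5.37 × 10^-5
Assume [OH-] ≪ 0.596: [OH-] ≈ √(5.37 × 10^-5 × 0.596) = 5.66 × 10^-3 M
Check: 0.95% ionized — well under 5%, approximation valid.
pOH = −log(5.66 × 10^-3) = 2.25; pH = 14.00 − 2.25 = 11.75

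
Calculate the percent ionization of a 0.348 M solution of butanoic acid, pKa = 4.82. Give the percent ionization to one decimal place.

CH3(CH2)2COOH ⇌ CH3(CH2)2COO- + H+; let x = [H+] at equilibrium.
Ka = 10^(−4.82) = 1.51 × 10^-5
x ≈ √(Ka·C₀) = √(1.51 × 10^-5 × 0.348) = 2.29 × 10^-3 M
% ionization = x/C₀ × 100% = 2.29 × 10^-3/0.348 × 100% = 0.7%

0.7%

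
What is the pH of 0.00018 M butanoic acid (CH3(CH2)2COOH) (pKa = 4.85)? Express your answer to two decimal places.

pH = 4.36

CH3(CH2)2COOH ⇌ CH3(CH2)2COO- + H+
Ka = 10^(−4.85) = 1.41 × 10^-5
From the ICE table, Ka = x²/(0.00018 − x) = 1.41 × 10^-5.
The 5% rule fails; solving x² + Ka·x − Ka·C₀ = 0 exactly:
x = [−1.41e-05 + √(1.41e-05² + 1.02e-08)]/2 = 4.38 × 10^-5 M
pH = −log(4.38 × 10^-5) = 4.36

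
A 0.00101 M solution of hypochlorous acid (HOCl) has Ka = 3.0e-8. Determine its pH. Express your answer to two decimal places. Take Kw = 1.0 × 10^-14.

HOCl ⇌ OCl- + H+
From the ICE table, Ka = [H+]²/(0.00101 − [H+]) = 3.0 × 10^-8.
Neglecting [H+] in the denominator: [H+] = √(3.0 × 10^-8 × 0.00101) = 5.50 × 10^-6 M
Check: 0.55% ionized — well under 5%, approximation valid.
pH = −log(5.50 × 10^-6) = 5.26

pH = 5.26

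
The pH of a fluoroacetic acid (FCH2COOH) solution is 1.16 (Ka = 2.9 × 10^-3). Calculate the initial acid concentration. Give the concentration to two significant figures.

[H+] = 10^(-1.16) = 6.92 × 10^-2 M = x
Ka = x²/(C₀ − x) ⇒ C₀ = x + x²/Ka
C₀ = 6.92 × 10^-2 + (6.92 × 10^-2)²/(2.9 × 10^-3) = 1.72 M

C₀ = 1.7 M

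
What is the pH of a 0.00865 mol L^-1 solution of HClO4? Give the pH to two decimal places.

HClO4 is a strong acid and dissociates completely, so [H+] = 0.00865 M.
pH = -log(0.00865) = 2.06

pH = 2.06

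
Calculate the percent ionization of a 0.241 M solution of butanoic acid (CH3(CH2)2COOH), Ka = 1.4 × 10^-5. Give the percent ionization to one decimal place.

CH3(CH2)2COOH ⇌ CH3(CH2)2COO- + H+; let x = [H+] at equilibrium.
x ≈ √(Ka·C₀) = √(1.4 × 10^-5 × 0.241) = 1.84 × 10^-3 M
% ionization = x/C₀ × 100% = 1.84 × 10^-3/0.241 × 100% = 0.8%

0.8%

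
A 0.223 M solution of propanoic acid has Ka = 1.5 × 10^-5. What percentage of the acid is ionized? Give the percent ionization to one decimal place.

0.8%

CH3CH2COOH ⇌ CH3CH2COO- + H+; let x = [H+] at equilibrium.
x ≈ √(Ka·C₀) = √(1.5 × 10^-5 × 0.223) = 1.83 × 10^-3 M
Fraction ionized = 1.83 × 10^-3 / 0.223 = 0.0082 → 0.8%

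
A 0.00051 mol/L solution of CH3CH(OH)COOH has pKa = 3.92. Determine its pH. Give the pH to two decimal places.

pH = 3.71

CH3CH(OH)COOH ⇌ CH3CH(OH)COO- + H+
Ka = 10^(−3.92) = 1.20 × 10^-4
From the ICE table, Ka = [H+]²/(0.00051 − [H+]) = 1.20 × 10^-4.
[H+] is not negligible relative to C₀; solve [H+]² + 0.00012·[H+] − 6.12e-08 = 0.
[H+] = [−0.00012 + √(0.00012² + 2.45e-07)]/2 = 1.95 × 10^-4 M
pH = −log(1.95 × 10^-4) = 3.71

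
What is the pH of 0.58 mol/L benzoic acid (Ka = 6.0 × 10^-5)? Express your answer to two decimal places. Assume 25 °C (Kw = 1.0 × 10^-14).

C6H5COOH ⇌ C6H5COO- + H+
Ka = [H+]²/(0.58 − [H+]) = 6.0 × 10^-5
Since Ka ≪ C₀, [H+] ≈ √(Ka·C₀) = 5.90 × 10^-3 M.
Check: 1% ionized — well under 5%, approximation valid.
pH = −log[H+] = −log(5.90 × 10^-3) = 2.23

pH = 2.23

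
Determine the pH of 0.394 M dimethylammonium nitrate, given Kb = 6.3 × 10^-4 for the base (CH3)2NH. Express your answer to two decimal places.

pH = 5.60

(CH3)2NH2+ is the conjugate acid of the weak base (CH3)2NH.
Ka = Kw/Kb = 1.0×10^-14 / 6.3 × 10^-4 = 1.59 × 10^-11
From the ICE table, Ka = [H+]²/(0.394 − [H+]) = 1.59 × 10^-11.
Neglecting [H+] in the denominator: [H+] = √(1.59 × 10^-11 × 0.394) = 2.50 × 10^-6 M
pH = −log(2.50 × 10^-6) = 5.60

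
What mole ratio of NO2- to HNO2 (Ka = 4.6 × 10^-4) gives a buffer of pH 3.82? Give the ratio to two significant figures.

ratio = 3.0

pKa = -log(4.6 × 10^-4) = 3.337
pH = pKa + log(r) ⇒ log(r) = 3.82 − 3.337 = +0.483
r = [NO2-]/[HNO2] = 10^(+0.483) = 3.04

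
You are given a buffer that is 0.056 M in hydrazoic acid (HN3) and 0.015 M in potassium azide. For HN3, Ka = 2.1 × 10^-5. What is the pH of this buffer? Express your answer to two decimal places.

pH = 4.11

pKa = −log(2.1 × 10^-5) = 4.678
Using pH = pKa + log([base]/[acid]) with [base]/[acid] = 0.015/0.056:
pH = 4.678 + (-0.572) = 4.11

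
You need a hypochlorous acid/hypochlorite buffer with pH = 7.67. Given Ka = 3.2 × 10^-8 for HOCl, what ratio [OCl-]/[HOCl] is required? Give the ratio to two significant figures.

ratio = 1.5

pKa = -log(3.2 × 10^-8) = 7.495
pH = pKa + log(r) ⇒ log(r) = 7.67 − 7.495 = +0.175
r = [OCl-]/[HOCl] = 10^(+0.175) = 1.5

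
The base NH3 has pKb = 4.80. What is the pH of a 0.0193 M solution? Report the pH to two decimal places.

pH = 10.74

NH3 + H2O ⇌ NH4+ + OH-
Kb = 10^(−4.80) = 1.58 × 10^-5
From the ICE table, Kb = [OH-]²/(0.0193 − [OH-]) = 1.58 × 10^-5.
Assume [OH-] ≪ 0.0193: [OH-] ≈ √(1.58 × 10^-5 × 0.0193) = 5.52 × 10^-4 M
([OH-]/C₀ = 2.9% < 5%, so the approximation holds.)
pOH = 3.26, so pH = 14.00 − pOH = 10.74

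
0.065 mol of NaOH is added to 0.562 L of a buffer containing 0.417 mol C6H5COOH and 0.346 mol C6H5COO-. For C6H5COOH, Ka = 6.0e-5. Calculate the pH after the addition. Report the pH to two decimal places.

pH = 4.29

OH- converts C6H5COOH to C6H5COO-: C6H5COOH → 0.352 mol, C6H5COO- → 0.411 mol.
pKa = −log(6.0 × 10^-5) = 4.222
Henderson–Hasselbalch with mole ratio 0.411/0.352: pH = 4.222 + (+0.067)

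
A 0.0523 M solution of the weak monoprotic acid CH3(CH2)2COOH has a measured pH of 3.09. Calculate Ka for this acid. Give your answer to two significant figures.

[H+] = 10^(-3.09) = 8.13 × 10^-4 M
At equilibrium [HA] = 0.0523 − 8.13 × 10^-4 = 5.15 × 10^-2 M
Ka = [H+][A-]/[HA] = (8.13 × 10^-4)² / 5.15 × 10^-2 = 1.3 × 10^-5

Ka = 1.3 × 10^-5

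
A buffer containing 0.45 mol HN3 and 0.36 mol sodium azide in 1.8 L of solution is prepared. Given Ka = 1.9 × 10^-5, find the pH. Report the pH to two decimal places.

pH = 4.62

pKa = −log(1.9 × 10^-5) = 4.721
pH = pKa + log([A⁻]/[HA]) = 4.721 + log(0.36/0.45)
pH = 4.721 + (-0.097) = 4.62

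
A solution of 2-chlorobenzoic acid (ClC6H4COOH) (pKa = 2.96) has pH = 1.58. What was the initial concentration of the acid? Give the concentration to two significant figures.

[H+] = 10^(-1.58) = 2.63 × 10^-2 M = x
Ka = 10^(−2.96) = 1.10 × 10^-3
Ka = x²/(C₀ − x) ⇒ C₀ = x + x²/Ka
C₀ = 2.63 × 10^-2 + (2.63 × 10^-2)²/(1.10 × 10^-3) = 6.55 × 10^-1 M

C₀ = 6.6 × 10^-1 M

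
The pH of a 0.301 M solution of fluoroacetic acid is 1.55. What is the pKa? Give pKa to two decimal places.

[H+] = 10^(-1.55) = 2.82 × 10^-2 M
At equilibrium [HA] = 0.301 − 2.82 × 10^-2 = 2.73 × 10^-1 M
Ka = [H+][A-]/[HA] = (2.82 × 10^-2)² / 2.73 × 10^-1 = 2.91 × 10^-3
pKa = -log(2.91 × 10^-3) = 2.54

pKa = 2.54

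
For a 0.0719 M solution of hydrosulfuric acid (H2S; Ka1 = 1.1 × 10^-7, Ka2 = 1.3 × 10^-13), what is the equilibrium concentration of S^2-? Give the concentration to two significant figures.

1.3 × 10^-13 M

First ionization gives [H+] ≈ [HS-] = 8.89 × 10^-5 M.
Second step: Ka2 = [H+][S^2-]/[HS-] ≈ [S^2-] (since [H+] ≈ [HS-]).
So [S^2-] ≈ Ka2.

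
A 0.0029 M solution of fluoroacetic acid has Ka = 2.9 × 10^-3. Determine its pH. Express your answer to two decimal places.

FCH2COOH ⇌ FCH2COO- + H+
Ka = x²/(0.0029 − x) = 2.9 × 10^-3
Here C₀/Ka ≈ 1, so the small-x approximation fails. Use the quadratic:
x = (−Ka + √(Ka² + 4·Ka·C₀))/2 = 1.79 × 10^-3 M
pH = −log(1.79 × 10^-3) = 2.75

pH = 2.75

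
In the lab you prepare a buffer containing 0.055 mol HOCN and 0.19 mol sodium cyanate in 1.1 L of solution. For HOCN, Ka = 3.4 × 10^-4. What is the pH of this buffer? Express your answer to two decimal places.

pH = 4.01

pKa = −log(3.4 × 10^-4) = 3.469
pH = pKa + log([A⁻]/[HA]) = 3.469 + log(0.19/0.055)
pH = 3.469 + (+0.538) = 4.01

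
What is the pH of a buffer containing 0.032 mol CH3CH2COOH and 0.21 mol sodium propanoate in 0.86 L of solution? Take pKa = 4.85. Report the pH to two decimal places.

pH = 5.67

pH = pKa + log([A⁻]/[HA]) = 4.85 + log(0.21/0.032)
pH = 4.85 + (+0.817) = 5.67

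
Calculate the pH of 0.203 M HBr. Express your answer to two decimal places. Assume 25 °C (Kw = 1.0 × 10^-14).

HBr is a strong acid and dissociates completely, so [H+] = 0.203 M.
pH = -log(0.203) = 0.69

pH = 0.69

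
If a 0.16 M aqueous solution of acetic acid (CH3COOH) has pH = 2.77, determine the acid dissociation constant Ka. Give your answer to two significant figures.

Ka = 1.8 × 10^-5

[H+] = 10^(-2.77) = 1.70 × 10^-3 M
At equilibrium [HA] = 0.16 − 1.70 × 10^-3 = 1.58 × 10^-1 M
Ka = [H+][A-]/[HA] = (1.70 × 10^-3)² / 1.58 × 10^-1 = 1.8 × 10^-5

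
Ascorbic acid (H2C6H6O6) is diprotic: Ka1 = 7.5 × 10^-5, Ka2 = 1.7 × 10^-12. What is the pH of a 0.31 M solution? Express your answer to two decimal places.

Since Ka1 ≫ Ka2, the first ionization dominates [H+].
Ka1 = x²/(0.31 − x) = 7.5 × 10^-5
x ≈ √(7.5 × 10^-5 × 0.31) = 4.82 × 10^-3 M
pH = −log(4.82 × 10^-3) = 2.32

pH = 2.32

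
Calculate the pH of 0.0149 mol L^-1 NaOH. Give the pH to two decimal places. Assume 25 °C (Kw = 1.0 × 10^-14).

NaOH is a strong base; [OH-] = 0.0149 M.
pOH = -log(0.0149) = 1.83
pH = 14.00 - 1.83 = 12.17

pH = 12.17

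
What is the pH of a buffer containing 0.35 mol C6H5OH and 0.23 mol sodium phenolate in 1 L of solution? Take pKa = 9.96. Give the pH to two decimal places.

pH = 9.78

Henderson–Hasselbalch: pH = pKa + log([C6H5O-]/[C6H5OH]) = 9.96 + log(0.23/0.35)
pH = 9.96 + (-0.182) = 9.78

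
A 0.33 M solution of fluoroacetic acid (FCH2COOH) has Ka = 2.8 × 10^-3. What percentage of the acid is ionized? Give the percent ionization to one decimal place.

FCH2COOH ⇌ FCH2COO- + H+; let x = [H+] at equilibrium.
Solve x² + 0.0028x − 0.000924 = 0 → x = 2.90 × 10^-2 M
% ionization = x/C₀ × 100% = 2.90 × 10^-2/0.33 × 100% = 8.8%

8.8%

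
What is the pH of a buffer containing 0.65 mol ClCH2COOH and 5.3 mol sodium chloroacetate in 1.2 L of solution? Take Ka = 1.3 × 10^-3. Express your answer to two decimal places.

pH = 3.80

pKa = −log(1.3 × 10^-3) = 2.886
Using pH = pKa + log([base]/[acid]) with [base]/[acid] = 5.3/0.65:
pH = 2.886 + (+0.911) = 3.80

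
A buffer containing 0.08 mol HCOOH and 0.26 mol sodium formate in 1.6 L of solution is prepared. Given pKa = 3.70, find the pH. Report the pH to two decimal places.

Henderson–Hasselbalch: pH = pKa + log([HCOO-]/[HCOOH]) = 3.70 + log(0.26/0.08)
pH = 3.70 + (+0.512) = 4.21

pH = 4.21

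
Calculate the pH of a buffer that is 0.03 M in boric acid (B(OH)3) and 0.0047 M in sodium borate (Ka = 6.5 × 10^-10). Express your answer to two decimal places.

pH = 8.38

pKa = −log(6.5 × 10^-10) = 9.187
Using pH = pKa + log([base]/[acid]) with [base]/[acid] = 0.0047/0.03:
pH = 9.187 + (-0.805) = 8.38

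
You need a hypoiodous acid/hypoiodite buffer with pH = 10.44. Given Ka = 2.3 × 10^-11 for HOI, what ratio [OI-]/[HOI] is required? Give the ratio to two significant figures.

pKa = -log(2.3 × 10^-11) = 10.638
pH = pKa + log(r) ⇒ log(r) = 10.44 − 10.638 = -0.198
r = [OI-]/[HOI] = 10^(-0.198) = 0.634

ratio = 0.63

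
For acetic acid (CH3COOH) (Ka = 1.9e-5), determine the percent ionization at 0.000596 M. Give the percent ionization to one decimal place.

CH3COOH ⇌ CH3COO- + H+; let x = [H+] at equilibrium.
Ka = x²/(C₀ − x); solving the quadratic gives x = 9.73 × 10^-5 M.
Fraction ionized = 9.73 × 10^-5 / 0.000596 = 0.1633 → 16.3%

16.3%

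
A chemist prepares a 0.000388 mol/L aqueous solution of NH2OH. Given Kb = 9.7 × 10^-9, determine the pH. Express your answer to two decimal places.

NH2OH + H2O ⇌ NH3OH+ + OH-
From the ICE table, Kb = x²/(0.000388 − x) = 9.7 × 10^-9.
Assume x ≪ 0.000388: x ≈ √(9.7 × 10^-9 × 0.000388) = 1.94 × 10^-6 M
pOH = 5.71, so pH = 14.00 − pOH = 8.29

pH = 8.29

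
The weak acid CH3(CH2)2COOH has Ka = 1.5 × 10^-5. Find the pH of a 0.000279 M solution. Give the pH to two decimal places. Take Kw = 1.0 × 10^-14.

CH3(CH2)2COOH ⇌ CH3(CH2)2COO- + H+
Ka = [H+]²/(0.000279 − [H+]) = 1.5 × 10^-5
The 5% rule fails; solving [H+]² + Ka·[H+] − Ka·C₀ = 0 exactly:
[H+] = [−1.5e-05 + √(1.5e-05² + 1.67e-08)]/2 = 5.76 × 10^-5 M
pH = −log(5.76 × 10^-5) = 4.24

pH = 4.24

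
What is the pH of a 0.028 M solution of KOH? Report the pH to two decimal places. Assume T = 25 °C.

pH = 12.45

KOH is a strong base; [OH-] = 0.028 M.
pOH = -log(0.028) = 1.55
pH = 14.00 - 1.55 = 12.45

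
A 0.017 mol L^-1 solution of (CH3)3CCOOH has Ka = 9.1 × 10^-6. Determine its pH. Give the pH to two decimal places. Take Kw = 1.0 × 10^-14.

pH = 3.41

(CH3)3CCOOH ⇌ (CH3)3CCOO- + H+
Let x = [H+] at equilibrium. Ka = x²/(0.017 − x).
Assume x ≪ 0.017: x ≈ √(9.1 × 10^-6 × 0.017) = 3.93 × 10^-4 M
pH = −log(3.93 × 10^-4) = 3.41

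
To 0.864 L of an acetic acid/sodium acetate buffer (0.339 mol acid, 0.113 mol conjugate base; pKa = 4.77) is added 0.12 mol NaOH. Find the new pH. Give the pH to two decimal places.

pH = 4.80

After neutralization: n(CH3COOH) = 0.219 mol, n(CH3COO-) = 0.233 mol.
pH = pKa + log(n_CH3COO-/n_CH3COOH) = 4.77 + log(0.233/0.219) = 4.77 + (+0.027)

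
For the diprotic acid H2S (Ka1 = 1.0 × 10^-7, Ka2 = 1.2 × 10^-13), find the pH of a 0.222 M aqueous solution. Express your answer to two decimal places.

Ka1 ≫ Ka2, so treat the first dissociation as the only significant source of H+.
Ka1 = x²/(0.222 − x) = 1.0 × 10^-7
x ≈ √(1.0 × 10^-7 × 0.222) = 1.49 × 10^-4 M
pH = −log(1.49 × 10^-4) = 3.83

pH = 3.83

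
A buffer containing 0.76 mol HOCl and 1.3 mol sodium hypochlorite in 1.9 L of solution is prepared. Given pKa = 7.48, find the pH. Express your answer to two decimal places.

Using pH = pKa + log([base]/[acid]) with [base]/[acid] = 1.3/0.76:
pH = 7.48 + (+0.233) = 7.71

pH = 7.71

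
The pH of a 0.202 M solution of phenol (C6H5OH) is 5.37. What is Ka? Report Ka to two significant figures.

Ka = 9.0 × 10^-11

[H+] = 10^(-5.37) = 4.27 × 10^-6 M
At equilibrium [HA] = 0.202 − 4.27 × 10^-6 = 2.02 × 10^-1 M
Ka = [H+][A-]/[HA] = (4.27 × 10^-6)² / 2.02 × 10^-1 = 9.0 × 10^-11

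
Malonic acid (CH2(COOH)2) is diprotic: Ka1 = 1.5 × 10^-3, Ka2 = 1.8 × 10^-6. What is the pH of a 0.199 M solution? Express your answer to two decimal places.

Since Ka1 ≫ Ka2, the first ionization dominates [H+].
Ka1 = x²/(0.199 − x) = 1.5 × 10^-3
Solving the quadratic: x = (−Ka1 + √(Ka1² + 4·Ka1·C₀))/2 = 1.65 × 10^-2 M
pH = −log(1.65 × 10^-2) = 1.78

pH = 1.78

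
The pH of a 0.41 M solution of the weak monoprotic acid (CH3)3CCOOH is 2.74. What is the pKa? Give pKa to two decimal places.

[H+] = 10^(-2.74) = 1.82 × 10^-3 M
At equilibrium [HA] = 0.41 − 1.82 × 10^-3 = 4.08 × 10^-1 M
Ka = [H+][A-]/[HA] = (1.82 × 10^-3)² / 4.08 × 10^-1 = 8.12 × 10^-6
pKa = -log(8.12 × 10^-6) = 5.09

pKa = 5.09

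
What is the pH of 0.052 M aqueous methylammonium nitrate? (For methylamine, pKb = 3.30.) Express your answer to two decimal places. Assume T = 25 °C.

pH = 5.99

CH3NH3+ is the conjugate acid of the weak base CH3NH2.
Kb = 10^(−3.30) = 5.01 × 10^-4
Ka = Kw/Kb = 1.0×10^-14 / 5.01 × 10^-4 = 2.00 × 10^-11
From the ICE table, Ka = [H+]²/(0.052 − [H+]) = 2.00 × 10^-11.
Assume [H+] ≪ 0.052: [H+] ≈ √(2.00 × 10^-11 × 0.052) = 1.02 × 10^-6 M
Check: 0.002% ionized — well under 5%, approximation valid.
pH = −log[H+] = −log(1.02 × 10^-6) = 5.99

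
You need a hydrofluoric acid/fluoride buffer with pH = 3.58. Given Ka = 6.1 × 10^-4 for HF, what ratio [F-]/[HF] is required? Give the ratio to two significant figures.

pKa = -log(6.1 × 10^-4) = 3.215
pH = pKa + log(r) ⇒ log(r) = 3.58 − 3.215 = +0.365
r = [F-]/[HF] = 10^(+0.365) = 2.32

ratio = 2.3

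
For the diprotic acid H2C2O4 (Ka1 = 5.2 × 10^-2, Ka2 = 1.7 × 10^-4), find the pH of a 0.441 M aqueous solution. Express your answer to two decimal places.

pH = 0.89

Ka1 ≫ Ka2, so treat the first dissociation as the only significant source of H+.
Ka1 = x²/(0.441 − x) = 5.2 × 10^-2
Solving the quadratic: x = (−Ka1 + √(Ka1² + 4·Ka1·C₀))/2 = 1.28 × 10^-1 M
pH = −log(1.28 × 10^-1) = 0.89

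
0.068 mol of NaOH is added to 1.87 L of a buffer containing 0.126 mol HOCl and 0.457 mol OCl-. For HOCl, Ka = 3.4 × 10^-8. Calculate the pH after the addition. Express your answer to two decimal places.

OH- converts HOCl to OCl-: HOCl → 0.058 mol, OCl- → 0.525 mol.
pKa = −log(3.4 × 10^-8) = 7.469
Henderson–Hasselbalch with mole ratio 0.525/0.058: pH = 7.469 + (+0.957)

pH = 8.43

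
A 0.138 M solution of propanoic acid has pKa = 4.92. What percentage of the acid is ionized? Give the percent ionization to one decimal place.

0.9%

CH3CH2COOH ⇌ CH3CH2COO- + H+; let x = [H+] at equilibrium.
Ka = 10^(−4.92) = 1.20 × 10^-5
x ≈ √(Ka·C₀) = √(1.20 × 10^-5 × 0.138) = 1.29 × 10^-3 M
% ionization = x/C₀ × 100% = 1.29 × 10^-3/0.138 × 100% = 0.9%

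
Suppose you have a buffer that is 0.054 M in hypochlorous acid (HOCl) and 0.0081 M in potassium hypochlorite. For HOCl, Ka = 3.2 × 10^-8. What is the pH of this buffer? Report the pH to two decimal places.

pH = 6.67

pKa = −log(3.2 × 10^-8) = 7.495
pH = pKa + log([A⁻]/[HA]) = 7.495 + log(0.0081/0.054)
pH = 7.495 + (-0.824) = 6.67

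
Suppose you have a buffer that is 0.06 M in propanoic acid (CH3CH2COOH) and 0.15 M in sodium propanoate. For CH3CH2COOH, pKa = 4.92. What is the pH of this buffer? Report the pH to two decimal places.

pH = 5.32

Using pH = pKa + log([base]/[acid]) with [base]/[acid] = 0.15/0.06:
pH = 4.92 + (+0.398) = 5.32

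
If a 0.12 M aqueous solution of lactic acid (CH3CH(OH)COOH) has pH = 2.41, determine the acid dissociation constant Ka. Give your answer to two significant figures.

Ka = 1.3 × 10^-4

[H+] = 10^(-2.41) = 3.89 × 10^-3 M
At equilibrium [HA] = 0.12 − 3.89 × 10^-3 = 1.16 × 10^-1 M
Ka = [H+][A-]/[HA] = (3.89 × 10^-3)² / 1.16 × 10^-1 = 1.3 × 10^-4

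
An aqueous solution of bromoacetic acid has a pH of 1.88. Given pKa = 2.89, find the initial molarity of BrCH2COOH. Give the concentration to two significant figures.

C₀ = 1.5 × 10^-1 M

[H+] = 10^(-1.88) = 1.32 × 10^-2 M = x
Ka = 10^(−2.89) = 1.29 × 10^-3
Ka = x²/(C₀ − x) ⇒ C₀ = x + x²/Ka
C₀ = 1.32 × 10^-2 + (1.32 × 10^-2)²/(1.29 × 10^-3) = 1.48 × 10^-1 M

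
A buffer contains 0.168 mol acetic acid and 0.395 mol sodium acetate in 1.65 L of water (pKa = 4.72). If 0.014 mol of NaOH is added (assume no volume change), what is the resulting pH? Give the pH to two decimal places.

pH = 5.14

After neutralization: n(CH3COOH) = 0.154 mol, n(CH3COO-) = 0.409 mol.
Henderson–Hasselbalch with mole ratio 0.409/0.154: pH = 4.72 + (+0.424)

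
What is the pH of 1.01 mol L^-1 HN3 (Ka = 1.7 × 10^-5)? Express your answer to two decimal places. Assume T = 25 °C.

pH = 2.38

HN3 ⇌ N3- + H+
Let x = [H+] at equilibrium. Ka = x²/(1.01 − x).
Since Ka ≪ C₀, x ≈ √(Ka·C₀) = 4.14 × 10^-3 M.
pH = −log[H+] = −log(4.14 × 10^-3) = 2.38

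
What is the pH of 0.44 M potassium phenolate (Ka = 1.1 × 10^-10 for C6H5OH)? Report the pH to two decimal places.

pH = 11.80

C6H5O- is the conjugate base of the weak acid C6H5OH.
Kb = Kw/Ka = 1.0×10^-14 / 1.1 × 10^-10 = 9.09 × 10^-5
From the ICE table, Kb = x²/(0.44 − x) = 9.09 × 10^-5.
Since Kb ≪ C₀, x ≈ √(Kb·C₀) = 6.32 × 10^-3 M.
(x/C₀ = 1.4% < 5%, so the approximation holds.)
pOH = 2.20, so pH = 14.00 − pOH = 11.80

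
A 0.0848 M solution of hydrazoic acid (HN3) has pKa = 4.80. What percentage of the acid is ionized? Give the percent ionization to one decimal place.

1.4%

HN3 ⇌ N3- + H+; let x = [H+] at equilibrium.
Ka = 10^(−4.80) = 1.58 × 10^-5
x ≈ √(Ka·C₀) = √(1.58 × 10^-5 × 0.0848) = 1.16 × 10^-3 M
% ionization = x/C₀ × 100% = 1.16 × 10^-3/0.0848 × 100% = 1.4%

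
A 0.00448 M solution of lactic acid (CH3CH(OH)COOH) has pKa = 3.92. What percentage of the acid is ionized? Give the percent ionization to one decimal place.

CH3CH(OH)COOH ⇌ CH3CH(OH)COO- + H+; let x = [H+] at equilibrium.
Ka = 10^(−3.92) = 1.20 × 10^-4
Ka = x²/(C₀ − x); solving the quadratic gives x = 6.76 × 10^-4 M.
Fraction ionized = 6.76 × 10^-4 / 0.00448 = 0.1509 → 15.1%

15.1%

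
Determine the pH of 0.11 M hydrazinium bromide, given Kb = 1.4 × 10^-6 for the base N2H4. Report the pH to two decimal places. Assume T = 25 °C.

N2H5+ is the conjugate acid of the weak base N2H4.
Ka = Kw/Kb = 1.0×10^-14 / 1.4 × 10^-6 = 7.14 × 10^-9
From the ICE table, Ka = x²/(0.11 − x) = 7.14 × 10^-9.
Assume x ≪ 0.11: x ≈ √(7.14 × 10^-9 × 0.11) = 2.80 × 10^-5 M
(x/C₀ = 0.025% < 5%, so the approximation holds.)
pH = −log(2.80 × 10^-5) = 4.55

pH = 4.55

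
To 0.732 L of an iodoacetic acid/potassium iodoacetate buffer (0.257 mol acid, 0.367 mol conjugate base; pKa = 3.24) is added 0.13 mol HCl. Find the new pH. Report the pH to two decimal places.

Added H+ converts ICH2COO- to ICH2COOH: ICH2COOH → 0.387 mol, ICH2COO- → 0.237 mol.
Henderson–Hasselbalch with mole ratio 0.237/0.387: pH = 3.24 + (-0.213)

pH = 3.03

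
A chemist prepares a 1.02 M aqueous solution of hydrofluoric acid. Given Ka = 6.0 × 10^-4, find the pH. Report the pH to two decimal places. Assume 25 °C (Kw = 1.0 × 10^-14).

pH = 1.61

HF ⇌ F- + H+
Let x = [H+] at equilibrium. Ka = x²/(1.02 − x).
Since Ka ≪ C₀, x ≈ √(Ka·C₀) = 2.47 × 10^-2 M.
(x/C₀ = 2.4% < 5%, so the approximation holds.)
pH = −log[H+] = −log(2.47 × 10^-2) = 1.61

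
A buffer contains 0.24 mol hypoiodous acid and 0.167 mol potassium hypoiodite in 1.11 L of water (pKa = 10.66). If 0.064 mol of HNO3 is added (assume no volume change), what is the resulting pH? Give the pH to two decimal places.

pH = 10.19

Added H+ converts OI- to HOI: HOI → 0.304 mol, OI- → 0.103 mol.
pH = pKa + log([A⁻]/[HA]) = 10.66 + log(0.103/0.304) = 10.66 -0.470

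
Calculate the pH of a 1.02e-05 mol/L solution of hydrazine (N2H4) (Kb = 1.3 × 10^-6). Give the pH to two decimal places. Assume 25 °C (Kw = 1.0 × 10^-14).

pH = 8.48

N2H4 + H2O ⇌ N2H5+ + OH-
From the ICE table, Kb = [OH-]²/(1.02e-05 − [OH-]) = 1.3 × 10^-6.
[OH-] is not negligible relative to C₀; solve [OH-]² + 1.3e-06·[OH-] − 1.33e-11 = 0.
[OH-] = (−Kb + √(Kb² + 4·Kb·C₀))/2 = 3.05 × 10^-6 M
pOH = −log(3.05 × 10^-6) = 5.52; pH = 14.00 − 5.52 = 8.48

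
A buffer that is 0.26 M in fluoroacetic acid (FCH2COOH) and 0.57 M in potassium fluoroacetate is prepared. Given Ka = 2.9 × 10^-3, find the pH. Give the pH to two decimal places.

pKa = −log(2.9 × 10^-3) = 2.538
Henderson–Hasselbalch: pH = pKa + log([FCH2COO-]/[FCH2COOH]) = 2.538 + log(0.57/0.26)
pH = 2.538 + (+0.341) = 2.88

pH = 2.88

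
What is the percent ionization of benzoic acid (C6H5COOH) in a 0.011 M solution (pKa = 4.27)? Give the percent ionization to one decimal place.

6.7%

C6H5COOH ⇌ C6H5COO- + H+; let x = [H+] at equilibrium.
Ka = 10^(−4.27) = 5.37 × 10^-5
Ka = x²/(C₀ − x); solving the quadratic gives x = 7.42 × 10^-4 M.
Fraction ionized = 7.42 × 10^-4 / 0.011 = 0.0675 → 6.7%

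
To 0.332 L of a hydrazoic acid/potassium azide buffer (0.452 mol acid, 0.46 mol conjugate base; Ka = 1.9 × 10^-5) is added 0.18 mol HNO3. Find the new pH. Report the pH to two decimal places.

pH = 4.37

Added H+ converts N3- to HN3: HN3 → 0.632 mol, N3- → 0.28 mol.
pKa = −log(1.9 × 10^-5) = 4.721
pH = pKa + log(n_N3-/n_HN3) = 4.721 + log(0.28/0.632) = 4.721 + (-0.354)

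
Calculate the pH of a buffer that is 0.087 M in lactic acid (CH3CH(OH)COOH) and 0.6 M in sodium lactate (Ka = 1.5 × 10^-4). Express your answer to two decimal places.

pKa = −log(1.5 × 10^-4) = 3.824
Using pH = pKa + log([base]/[acid]) with [base]/[acid] = 0.6/0.087:
pH = 3.824 + (+0.839) = 4.66

pH = 4.66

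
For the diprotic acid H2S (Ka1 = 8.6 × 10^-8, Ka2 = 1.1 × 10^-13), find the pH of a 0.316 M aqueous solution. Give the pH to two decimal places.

Since Ka1 ≫ Ka2, the first ionization dominates [H+].
Ka1 = x²/(0.316 − x) = 8.6 × 10^-8
x ≈ √(8.6 × 10^-8 × 0.316) = 1.65 × 10^-4 M
pH = −log(1.65 × 10^-4) = 3.78

pH = 3.78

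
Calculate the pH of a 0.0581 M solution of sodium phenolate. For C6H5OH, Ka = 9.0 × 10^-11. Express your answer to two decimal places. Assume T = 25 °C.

C6H5O- is the conjugate base of the weak acid C6H5OH.
Kb = Kw/Ka = 1.0×10^-14 / 9.0 × 10^-11 = 1.11 × 10^-4
From the ICE table, Kb = [OH-]²/(0.0581 − [OH-]) = 1.11 × 10^-4.
Neglecting [OH-] in the denominator: [OH-] = √(1.11 × 10^-4 × 0.0581) = 2.54 × 10^-3 M
pOH = 2.60, so pH = 14.00 − pOH = 11.40

pH = 11.40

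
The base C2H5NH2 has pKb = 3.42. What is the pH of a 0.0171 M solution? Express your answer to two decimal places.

pH = 11.37

C2H5NH2 + H2O ⇌ C2H5NH3+ + OH-
Kb = 10^(−3.42) = 3.80 × 10^-4
From the ICE table, Kb = x²/(0.0171 − x) = 3.80 × 10^-4.
Here C₀/Kb ≈ 45, so the small-x approximation fails. Use the quadratic:
x = (−Kb + √(Kb² + 4·Kb·C₀))/2 = 2.37 × 10^-3 M
pOH = −log(2.37 × 10^-3) = 2.63; pH = 14.00 − 2.63 = 11.37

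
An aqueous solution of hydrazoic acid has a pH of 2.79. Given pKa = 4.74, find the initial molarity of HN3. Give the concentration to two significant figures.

[H+] = 10^(-2.79) = 1.62 × 10^-3 M = x
Ka = 10^(−4.74) = 1.82 × 10^-5
Ka = x²/(C₀ − x) ⇒ C₀ = x + x²/Ka
C₀ = 1.62 × 10^-3 + (1.62 × 10^-3)²/(1.82 × 10^-5) = 1.46 × 10^-1 M

C₀ = 1.5 × 10^-1 M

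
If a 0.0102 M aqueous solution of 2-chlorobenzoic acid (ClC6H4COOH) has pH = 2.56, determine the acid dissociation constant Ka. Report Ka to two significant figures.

Ka = 1.0 × 10^-3

[H+] = 10^(-2.56) = 2.75 × 10^-3 M
At equilibrium [HA] = 0.0102 − 2.75 × 10^-3 = 7.45 × 10^-3 M
Ka = [H+][A-]/[HA] = (2.75 × 10^-3)² / 7.45 × 10^-3 = 1.0 × 10^-3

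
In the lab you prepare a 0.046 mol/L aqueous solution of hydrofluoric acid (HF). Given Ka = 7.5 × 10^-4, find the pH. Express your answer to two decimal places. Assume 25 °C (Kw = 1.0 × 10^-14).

pH = 2.26

HF ⇌ F- + H+
Ka = [H+]²/(0.046 − [H+]) = 7.5 × 10^-4
The 5% rule fails; solving [H+]² + Ka·[H+] − Ka·C₀ = 0 exactly:
[H+] = (−Ka + √(Ka² + 4·Ka·C₀))/2 = 5.51 × 10^-3 M
pH = −log(5.51 × 10^-3) = 2.26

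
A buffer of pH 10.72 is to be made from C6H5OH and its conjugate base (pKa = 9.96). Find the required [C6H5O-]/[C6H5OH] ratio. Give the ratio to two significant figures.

pH = pKa + log(r) ⇒ log(r) = 10.72 − 9.96 = +0.76
r = [C6H5O-]/[C6H5OH] = 10^(+0.76) = 5.75

ratio = 5.8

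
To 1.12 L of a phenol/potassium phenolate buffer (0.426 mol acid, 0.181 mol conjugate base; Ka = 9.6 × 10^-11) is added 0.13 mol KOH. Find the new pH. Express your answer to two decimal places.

pH = 10.04

After neutralization: n(C6H5OH) = 0.296 mol, n(C6H5O-) = 0.311 mol.
pKa = −log(9.6 × 10^-11) = 10.018
Henderson–Hasselbalch with mole ratio 0.311/0.296: pH = 10.018 + (+0.021)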